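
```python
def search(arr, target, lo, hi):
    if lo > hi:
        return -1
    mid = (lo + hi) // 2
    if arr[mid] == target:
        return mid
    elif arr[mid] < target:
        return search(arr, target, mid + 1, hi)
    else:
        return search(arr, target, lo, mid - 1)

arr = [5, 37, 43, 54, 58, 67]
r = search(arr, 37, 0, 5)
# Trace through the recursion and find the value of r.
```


search(arr, 37, 0, 5)
lo=0, hi=5, mid=2, arr[mid]=43
43 > 37, search left half
lo=0, hi=1, mid=0, arr[mid]=5
5 < 37, search right half
lo=1, hi=1, mid=1, arr[mid]=37
arr[1] == 37, found at index 1
= 1


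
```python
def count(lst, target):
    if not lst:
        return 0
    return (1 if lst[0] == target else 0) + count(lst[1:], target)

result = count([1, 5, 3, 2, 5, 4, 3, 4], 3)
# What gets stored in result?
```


count([1, 5, 3, 2, 5, 4, 3, 4], 3)
lst[0]=1 != 3: 0 + count([5, 3, 2, 5, 4, 3, 4], 3)
lst[0]=5 != 3: 0 + count([3, 2, 5, 4, 3, 4], 3)
lst[0]=3 == 3: 1 + count([2, 5, 4, 3, 4], 3)
lst[0]=2 != 3: 0 + count([5, 4, 3, 4], 3)
lst[0]=5 != 3: 0 + count([4, 3, 4], 3)
lst[0]=4 != 3: 0 + count([3, 4], 3)
lst[0]=3 == 3: 1 + count([4], 3)
lst[0]=4 != 3: 0 + count([], 3)
= 2


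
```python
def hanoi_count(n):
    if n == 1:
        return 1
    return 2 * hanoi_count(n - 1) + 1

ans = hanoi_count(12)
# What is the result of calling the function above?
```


hanoi_count(12)
= 2 * hanoi_count(11) + 1
= 2 * (2 * hanoi_count(10) + 1) + 1
= 2 * (2 * (2 * hanoi_count(9) + 1) + 1) + 1
= 2 * (2 * (2 * (2 * hanoi_count(8) + 1) + 1) + 1) + 1
= 2 * (2 * (2 * (2 * (2 * hanoi_count(7) + 1) + 1) + 1) + 1) + 1
= 2 * (2 * (2 * (2 * (2 * (2 * hanoi_count(6) + 1) + 1) + 1) + 1) + 1) + 1
= 2 * (2 * (2 * (2 * (2 * (2 * (2 * hanoi_count(5) + 1) + 1) + 1) + 1) + 1) + 1) + 1
= 2 * (2 * (2 * (2 * (2 * (2 * (2 * (2 * hanoi_count(4) + 1) + 1) + 1) + 1) + 1) + 1) + 1) + 1
= 2 * (2 * (2 * (2 * (2 * (2 * (2 * (2 * (2 * hanoi_count(3) + 1) + 1) + 1) + 1) + 1) + 1) + 1) + 1) + 1
= 2 * (2 * (2 * (2 * (2 * (2 * (2 * (2 * (2 * (2 * hanoi_count(2) + 1) + 1) + 1) + 1) + 1) + 1) + 1) + 1) + 1) + 1
= 2 * (2 * (2 * (2 * (2 * (2 * (2 * (2 * (2 * (2 * (2 * hanoi_count(1) + 1) + 1) + 1) + 1) + 1) + 1) + 1) + 1) + 1) + 1) + 1
Now compute bottom-up:
hanoi_count(1) = 1
hanoi_count(2) = 2 * 1 + 1 = 3
hanoi_count(3) = 2 * 3 + 1 = 7
hanoi_count(4) = 2 * 7 + 1 = 15
hanoi_count(5) = 2 * 15 + 1 = 31
hanoi_count(6) = 2 * 31 + 1 = 63
hanoi_count(7) = 2 * 63 + 1 = 127
hanoi_count(8) = 2 * 127 + 1 = 255
hanoi_count(9) = 2 * 255 + 1 = 511
hanoi_count(10) = 2 * 511 + 1 = 1023
hanoi_count(11) = 2 * 1023 + 1 = 2047
hanoi_count(12) = 2 * 2047 + 1 = 4095
= 4095


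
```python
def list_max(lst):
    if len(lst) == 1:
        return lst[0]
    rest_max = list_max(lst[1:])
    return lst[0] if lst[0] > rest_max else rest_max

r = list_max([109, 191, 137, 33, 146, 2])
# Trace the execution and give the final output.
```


list_max([109, 191, 137, 33, 146, 2])
= compare 109 with list_max([191, 137, 33, 146, 2])
= compare 191 with list_max([137, 33, 146, 2])
= compare 137 with list_max([33, 146, 2])
= compare 33 with list_max([146, 2])
= compare 146 with list_max([2])
Base: list_max([2]) = 2
compare 146 with 2: max = 146
compare 33 with 146: max = 146
compare 137 with 146: max = 146
compare 191 with 146: max = 191
compare 109 with 191: max = 191
= 191


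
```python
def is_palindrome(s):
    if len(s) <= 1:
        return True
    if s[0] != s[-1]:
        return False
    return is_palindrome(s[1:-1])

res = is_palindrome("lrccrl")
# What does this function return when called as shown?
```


is_palindrome("lrccrl")
"lrccrl": s[0]='l' == s[-1]='l' -> is_palindrome("rccr")
"rccr": s[0]='r' == s[-1]='r' -> is_palindrome("cc")
"cc": s[0]='c' == s[-1]='c' -> is_palindrome("")
"": len <= 1 -> True
= True


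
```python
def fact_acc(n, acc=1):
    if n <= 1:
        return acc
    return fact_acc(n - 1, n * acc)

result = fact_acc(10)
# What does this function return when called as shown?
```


fact_acc(10, 1)
= fact_acc(9, 10 * 1) = fact_acc(9, 10)
= fact_acc(8, 9 * 10) = fact_acc(8, 90)
= fact_acc(7, 8 * 90) = fact_acc(7, 720)
= fact_acc(6, 7 * 720) = fact_acc(6, 5040)
= fact_acc(5, 6 * 5040) = fact_acc(5, 30240)
= fact_acc(4, 5 * 30240) = fact_acc(4, 151200)
= fact_acc(3, 4 * 151200) = fact_acc(3, 604800)
= fact_acc(2, 3 * 604800) = fact_acc(2, 1814400)
= fact_acc(1, 2 * 1814400) = fact_acc(1, 3628800)
n <= 1, return acc = 3628800


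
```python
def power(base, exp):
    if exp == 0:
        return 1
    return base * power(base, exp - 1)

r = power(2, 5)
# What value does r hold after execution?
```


power(2, 5)
= 2 * power(2, 4)
= 2 * 2 * power(2, 3)
= 2 * 2 * 2 * power(2, 2)
= 2 * 2 * 2 * 2 * power(2, 1)
= 2 * 2 * 2 * 2 * 2 * power(2, 0)
= 2 * 2 * 2 * 2 * 2 * 1
= 32


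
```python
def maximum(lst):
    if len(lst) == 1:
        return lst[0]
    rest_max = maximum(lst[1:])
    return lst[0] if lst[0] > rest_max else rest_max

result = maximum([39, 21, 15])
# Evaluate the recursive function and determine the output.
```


maximum([39, 21, 15])
= compare 39 with maximum([21, 15])
= compare 21 with maximum([15])
Base: maximum([15]) = 15
compare 21 with 15: max = 21
compare 39 with 21: max = 39
= 39


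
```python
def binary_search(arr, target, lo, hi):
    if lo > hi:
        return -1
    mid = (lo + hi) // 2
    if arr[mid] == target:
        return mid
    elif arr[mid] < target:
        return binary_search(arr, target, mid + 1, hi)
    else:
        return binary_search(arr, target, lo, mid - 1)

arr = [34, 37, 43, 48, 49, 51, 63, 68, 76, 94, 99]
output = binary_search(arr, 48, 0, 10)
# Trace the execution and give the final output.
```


binary_search(arr, 48, 0, 10)
lo=0, hi=10, mid=5, arr[mid]=51
51 > 48, search left half
lo=0, hi=4, mid=2, arr[mid]=43
43 < 48, search right half
lo=3, hi=4, mid=3, arr[mid]=48
arr[3] == 48, found at index 3
= 3


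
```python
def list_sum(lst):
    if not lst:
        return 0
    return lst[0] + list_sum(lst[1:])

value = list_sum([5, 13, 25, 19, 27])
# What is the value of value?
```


list_sum([5, 13, 25, 19, 27])
= 5 + list_sum([13, 25, 19, 27])
= 5 + 13 + list_sum([25, 19, 27])
= 5 + 13 + 25 + list_sum([19, 27])
= 5 + 13 + 25 + 19 + list_sum([27])
= 5 + 13 + 25 + 19 + 27 + list_sum([])
= 5 + 13 + 25 + 19 + 27 + 0
= 89


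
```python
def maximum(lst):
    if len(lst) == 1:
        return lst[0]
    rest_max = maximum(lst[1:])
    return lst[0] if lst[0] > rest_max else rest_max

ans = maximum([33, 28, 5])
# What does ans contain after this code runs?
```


maximum([33, 28, 5])
= compare 33 with maximum([28, 5])
= compare 28 with maximum([5])
Base: maximum([5]) = 5
compare 28 with 5: max = 28
compare 33 with 28: max = 33
= 33


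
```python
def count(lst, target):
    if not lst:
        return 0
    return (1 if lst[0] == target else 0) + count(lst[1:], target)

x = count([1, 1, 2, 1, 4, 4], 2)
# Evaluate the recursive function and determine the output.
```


count([1, 1, 2, 1, 4, 4], 2)
lst[0]=1 != 2: 0 + count([1, 2, 1, 4, 4], 2)
lst[0]=1 != 2: 0 + count([2, 1, 4, 4], 2)
lst[0]=2 == 2: 1 + count([1, 4, 4], 2)
lst[0]=1 != 2: 0 + count([4, 4], 2)
lst[0]=4 != 2: 0 + count([4], 2)
lst[0]=4 != 2: 0 + count([], 2)
= 1


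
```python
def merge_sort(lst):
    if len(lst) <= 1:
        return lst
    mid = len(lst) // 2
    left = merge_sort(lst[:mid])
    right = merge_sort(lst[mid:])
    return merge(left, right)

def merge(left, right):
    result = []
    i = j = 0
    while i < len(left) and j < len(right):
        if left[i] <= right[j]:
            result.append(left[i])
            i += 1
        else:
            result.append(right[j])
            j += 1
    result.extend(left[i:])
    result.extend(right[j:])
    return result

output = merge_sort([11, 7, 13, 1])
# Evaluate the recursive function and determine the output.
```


merge_sort([11, 7, 13, 1])
Split into [11, 7] and [13, 1]
Left sorted: [7, 11]
Right sorted: [1, 13]
Merge [7, 11] and [1, 13]
= [1, 7, 11, 13]


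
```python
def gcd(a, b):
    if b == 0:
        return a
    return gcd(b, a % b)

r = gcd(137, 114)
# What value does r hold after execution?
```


gcd(137, 114)
= gcd(114, 137 % 114) = gcd(114, 23)
= gcd(23, 114 % 23) = gcd(23, 22)
= gcd(22, 23 % 22) = gcd(22, 1)
= gcd(1, 22 % 1) = gcd(1, 0)
b == 0, return a = 1


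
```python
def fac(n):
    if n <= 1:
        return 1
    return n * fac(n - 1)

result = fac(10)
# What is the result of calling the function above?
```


fac(10)
= 10 * fac(9)
= 10 * 9 * fac(8)
= 10 * 9 * 8 * fac(7)
= 10 * 9 * 8 * 7 * fac(6)
= 10 * 9 * 8 * 7 * 6 * fac(5)
= 10 * 9 * 8 * 7 * 6 * 5 * fac(4)
= 10 * 9 * 8 * 7 * 6 * 5 * 4 * fac(3)
= 10 * 9 * 8 * 7 * 6 * 5 * 4 * 3 * fac(2)
= 10 * 9 * 8 * 7 * 6 * 5 * 4 * 3 * 2 * fac(1)
= 10 * 9 * 8 * 7 * 6 * 5 * 4 * 3 * 2 * 1
= 3628800


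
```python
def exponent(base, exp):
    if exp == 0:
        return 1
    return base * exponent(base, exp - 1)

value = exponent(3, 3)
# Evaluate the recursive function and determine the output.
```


exponent(3, 3)
= 3 * exponent(3, 2)
= 3 * 3 * exponent(3, 1)
= 3 * 3 * 3 * exponent(3, 0)
= 3 * 3 * 3 * 1
= 27


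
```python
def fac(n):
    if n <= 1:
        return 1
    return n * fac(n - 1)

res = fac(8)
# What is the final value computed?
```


fac(8)
= 8 * fac(7)
= 8 * 7 * fac(6)
= 8 * 7 * 6 * fac(5)
= 8 * 7 * 6 * 5 * fac(4)
= 8 * 7 * 6 * 5 * 4 * fac(3)
= 8 * 7 * 6 * 5 * 4 * 3 * fac(2)
= 8 * 7 * 6 * 5 * 4 * 3 * 2 * fac(1)
= 8 * 7 * 6 * 5 * 4 * 3 * 2 * 1
= 40320


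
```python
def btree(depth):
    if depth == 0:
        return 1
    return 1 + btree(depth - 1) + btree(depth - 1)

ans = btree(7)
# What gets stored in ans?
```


btree(7)
= 1 + btree(6) + btree(6)
= 1 + 2 * btree(6)
btree(k) = 2^(k+1) - 1
btree(0) = 1
btree(1) = 3
btree(2) = 7
btree(3) = 15
btree(4) = 31
btree(7) = 2^8 - 1 = 255


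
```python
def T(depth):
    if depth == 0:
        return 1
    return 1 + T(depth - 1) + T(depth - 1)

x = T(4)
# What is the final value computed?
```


T(4)
= 1 + T(3) + T(3)
= 1 + 2 * T(3)
T(k) = 2^(k+1) - 1
T(0) = 1
T(1) = 3
T(2) = 7
T(3) = 15
T(4) = 31
T(4) = 2^5 - 1 = 31


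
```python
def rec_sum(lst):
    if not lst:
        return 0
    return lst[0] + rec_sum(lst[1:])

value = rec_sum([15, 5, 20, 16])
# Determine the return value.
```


rec_sum([15, 5, 20, 16])
= 15 + rec_sum([5, 20, 16])
= 15 + 5 + rec_sum([20, 16])
= 15 + 5 + 20 + rec_sum([16])
= 15 + 5 + 20 + 16 + rec_sum([])
= 15 + 5 + 20 + 16 + 0
= 56


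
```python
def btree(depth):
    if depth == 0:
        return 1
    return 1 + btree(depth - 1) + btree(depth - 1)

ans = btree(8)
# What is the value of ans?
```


btree(8)
= 1 + btree(7) + btree(7)
= 1 + 2 * btree(7)
btree(k) = 2^(k+1) - 1
btree(0) = 1
btree(1) = 3
btree(2) = 7
btree(3) = 15
btree(4) = 31
btree(8) = 2^9 - 1 = 511


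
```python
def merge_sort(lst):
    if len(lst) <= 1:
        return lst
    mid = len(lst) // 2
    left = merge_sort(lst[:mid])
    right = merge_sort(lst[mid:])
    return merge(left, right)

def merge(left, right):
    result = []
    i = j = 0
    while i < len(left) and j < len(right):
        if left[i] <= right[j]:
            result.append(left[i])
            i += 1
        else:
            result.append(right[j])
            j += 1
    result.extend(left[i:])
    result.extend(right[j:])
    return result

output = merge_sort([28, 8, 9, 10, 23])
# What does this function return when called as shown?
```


merge_sort([28, 8, 9, 10, 23])
Split into [28, 8] and [9, 10, 23]
Left sorted: [8, 28]
Right sorted: [9, 10, 23]
Merge [8, 28] and [9, 10, 23]
= [8, 9, 10, 23, 28]


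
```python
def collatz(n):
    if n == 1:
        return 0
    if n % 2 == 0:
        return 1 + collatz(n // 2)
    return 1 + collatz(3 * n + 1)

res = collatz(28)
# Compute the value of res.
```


collatz(28)
28 is even -> collatz(14)
14 is even -> collatz(7)
7 is odd -> 3*7+1 = 22 -> collatz(22)
22 is even -> collatz(11)
11 is odd -> 3*11+1 = 34 -> collatz(34)
34 is even -> collatz(17)
17 is odd -> 3*17+1 = 52 -> collatz(52)
52 is even -> collatz(26)
26 is even -> collatz(13)
13 is odd -> 3*13+1 = 40 -> collatz(40)
40 is even -> collatz(20)
20 is even -> collatz(10)
10 is even -> collatz(5)
5 is odd -> 3*5+1 = 16 -> collatz(16)
16 is even -> collatz(8)
8 is even -> collatz(4)
4 is even -> collatz(2)
2 is even -> collatz(1)
Reached 1 after 18 steps
= 18


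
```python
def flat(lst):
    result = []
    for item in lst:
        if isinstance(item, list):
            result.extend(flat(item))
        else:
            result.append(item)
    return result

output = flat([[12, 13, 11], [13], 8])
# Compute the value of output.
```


flat([[12, 13, 11], [13], 8])
Processing each element:
  [12, 13, 11] is a list -> flat recursively -> [12, 13, 11]
  [13] is a list -> flat recursively -> [13]
  8 is not a list -> append 8
= [12, 13, 11, 13, 8]


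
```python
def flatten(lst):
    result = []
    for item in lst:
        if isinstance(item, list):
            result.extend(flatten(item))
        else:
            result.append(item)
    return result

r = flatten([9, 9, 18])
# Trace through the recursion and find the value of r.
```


flatten([9, 9, 18])
Processing each element:
  9 is not a list -> append 9
  9 is not a list -> append 9
  18 is not a list -> append 18
= [9, 9, 18]


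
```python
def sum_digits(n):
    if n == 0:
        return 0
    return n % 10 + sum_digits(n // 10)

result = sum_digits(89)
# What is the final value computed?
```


sum_digits(89)
= 9 + sum_digits(8)
= 9 + 8 + sum_digits(0)
= 9 + 8 + 0
= 17


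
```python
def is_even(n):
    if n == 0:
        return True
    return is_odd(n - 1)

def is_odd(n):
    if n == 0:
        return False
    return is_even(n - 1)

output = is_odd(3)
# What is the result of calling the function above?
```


is_odd(3)
= is_even(2)
= is_odd(1)
= is_even(0)
n == 0: return True
= True


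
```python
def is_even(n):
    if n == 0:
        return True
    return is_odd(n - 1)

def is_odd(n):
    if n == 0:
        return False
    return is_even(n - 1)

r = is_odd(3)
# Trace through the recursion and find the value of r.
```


is_odd(3)
= is_even(2)
= is_odd(1)
= is_even(0)
n == 0: return True
= True


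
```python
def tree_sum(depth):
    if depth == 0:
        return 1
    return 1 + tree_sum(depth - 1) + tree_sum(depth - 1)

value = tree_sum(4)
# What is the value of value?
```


tree_sum(4)
= 1 + tree_sum(3) + tree_sum(3)
= 1 + 2 * tree_sum(3)
tree_sum(k) = 2^(k+1) - 1
tree_sum(0) = 1
tree_sum(1) = 3
tree_sum(2) = 7
tree_sum(3) = 15
tree_sum(4) = 31
tree_sum(4) = 2^5 - 1 = 31


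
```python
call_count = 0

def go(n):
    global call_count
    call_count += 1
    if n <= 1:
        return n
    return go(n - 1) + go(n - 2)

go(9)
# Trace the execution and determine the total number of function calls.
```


go(9) calls go(8) and go(7); each non-base call branches into two more.
Let C(k) = total number of calls made by go(k), including the call to go(k) itself.
Base cases: C(0) = 1, C(1) = 1
Recurrence: C(k) = 1 + C(k-1) + C(k-2)
  C(2) = 1 + C(1) + C(0) = 1 + 1 + 1 = 3
  C(3) = 1 + C(2) + C(1) = 1 + 3 + 1 = 5
  C(4) = 1 + C(3) + C(2) = 1 + 5 + 3 = 9
  C(5) = 1 + C(4) + C(3) = 1 + 9 + 5 = 15
  C(6) = 1 + C(5) + C(4) = 1 + 15 + 9 = 25
  C(7) = 1 + C(6) + C(5) = 1 + 25 + 15 = 41
  C(8) = 1 + C(7) + C(6) = 1 + 41 + 25 = 67
  C(9) = 1 + C(8) + C(7) = 1 + 67 + 41 = 109
Total calls = C(9) = 109


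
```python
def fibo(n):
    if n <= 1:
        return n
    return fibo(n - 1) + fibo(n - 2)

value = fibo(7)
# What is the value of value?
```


fibo(7)
= fibo(6) + fibo(5)
= (fibo(5) + fibo(4)) + fibo(5)
Computing bottom-up: fibo(0)=0, fibo(1)=1, fibo(2)=1, fibo(3)=2, fibo(4)=3, fibo(5)=5, fibo(6)=8, fibo(7)=13
= 13


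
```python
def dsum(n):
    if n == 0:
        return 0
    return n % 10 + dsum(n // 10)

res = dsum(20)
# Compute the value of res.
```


dsum(20)
= 0 + dsum(2)
= 0 + 2 + dsum(0)
= 0 + 2 + 0
= 2


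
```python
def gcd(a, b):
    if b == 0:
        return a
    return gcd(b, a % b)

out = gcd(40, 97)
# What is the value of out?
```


gcd(40, 97)
= gcd(97, 40 % 97) = gcd(97, 40)
= gcd(40, 97 % 40) = gcd(40, 17)
= gcd(17, 40 % 17) = gcd(17, 6)
= gcd(6, 17 % 6) = gcd(6, 5)
= gcd(5, 6 % 5) = gcd(5, 1)
= gcd(1, 5 % 1) = gcd(1, 0)
b == 0, return a = 1


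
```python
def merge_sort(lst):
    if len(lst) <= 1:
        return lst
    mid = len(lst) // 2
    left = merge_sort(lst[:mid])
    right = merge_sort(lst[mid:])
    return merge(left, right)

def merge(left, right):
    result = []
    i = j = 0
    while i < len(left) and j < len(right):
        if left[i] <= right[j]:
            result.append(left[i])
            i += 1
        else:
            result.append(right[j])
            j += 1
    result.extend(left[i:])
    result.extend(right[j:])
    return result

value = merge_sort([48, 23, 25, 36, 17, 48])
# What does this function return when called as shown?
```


merge_sort([48, 23, 25, 36, 17, 48])
Split into [48, 23, 25] and [36, 17, 48]
Left sorted: [23, 25, 48]
Right sorted: [17, 36, 48]
Merge [23, 25, 48] and [17, 36, 48]
= [17, 23, 25, 36, 48, 48]


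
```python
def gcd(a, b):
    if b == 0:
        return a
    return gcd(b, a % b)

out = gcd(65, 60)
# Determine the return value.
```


gcd(65, 60)
= gcd(60, 65 % 60) = gcd(60, 5)
= gcd(5, 60 % 5) = gcd(5, 0)
b == 0, return a = 5


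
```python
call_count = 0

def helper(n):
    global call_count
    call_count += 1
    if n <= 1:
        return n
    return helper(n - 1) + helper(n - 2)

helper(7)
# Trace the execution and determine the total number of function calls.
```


helper(7) calls helper(6) and helper(5); each non-base call branches into two more.
Let C(k) = total number of calls made by helper(k), including the call to helper(k) itself.
Base cases: C(0) = 1, C(1) = 1
Recurrence: C(k) = 1 + C(k-1) + C(k-2)
  C(2) = 1 + C(1) + C(0) = 1 + 1 + 1 = 3
  C(3) = 1 + C(2) + C(1) = 1 + 3 + 1 = 5
  C(4) = 1 + C(3) + C(2) = 1 + 5 + 3 = 9
  C(5) = 1 + C(4) + C(3) = 1 + 9 + 5 = 15
  C(6) = 1 + C(5) + C(4) = 1 + 15 + 9 = 25
  C(7) = 1 + C(6) + C(5) = 1 + 25 + 15 = 41
Total calls = C(7) = 41


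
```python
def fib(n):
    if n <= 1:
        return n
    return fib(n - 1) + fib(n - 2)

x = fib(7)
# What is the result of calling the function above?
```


fib(7)
= fib(6) + fib(5)
= (fib(5) + fib(4)) + fib(5)
Computing bottom-up: fib(0)=0, fib(1)=1, fib(2)=1, fib(3)=2, fib(4)=3, fib(5)=5, fib(6)=8, fib(7)=13
= 13


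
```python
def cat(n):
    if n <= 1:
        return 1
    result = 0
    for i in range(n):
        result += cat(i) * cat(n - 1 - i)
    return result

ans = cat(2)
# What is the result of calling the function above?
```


cat(2)
= sum of cat(i) * cat(2-1-i) for i in 0..1
  cat(0)*cat(1) = 1*1 = 1
  cat(1)*cat(0) = 1*1 = 1
= 1 + 1
= 2


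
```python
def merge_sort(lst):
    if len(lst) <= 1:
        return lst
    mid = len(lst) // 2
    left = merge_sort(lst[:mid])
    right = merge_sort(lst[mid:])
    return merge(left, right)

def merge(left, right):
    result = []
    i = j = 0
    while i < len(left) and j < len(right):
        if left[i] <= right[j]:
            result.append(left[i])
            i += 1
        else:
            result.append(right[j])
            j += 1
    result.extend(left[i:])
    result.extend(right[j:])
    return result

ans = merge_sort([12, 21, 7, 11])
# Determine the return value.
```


merge_sort([12, 21, 7, 11])
Split into [12, 21] and [7, 11]
Left sorted: [12, 21]
Right sorted: [7, 11]
Merge [12, 21] and [7, 11]
= [7, 11, 12, 21]


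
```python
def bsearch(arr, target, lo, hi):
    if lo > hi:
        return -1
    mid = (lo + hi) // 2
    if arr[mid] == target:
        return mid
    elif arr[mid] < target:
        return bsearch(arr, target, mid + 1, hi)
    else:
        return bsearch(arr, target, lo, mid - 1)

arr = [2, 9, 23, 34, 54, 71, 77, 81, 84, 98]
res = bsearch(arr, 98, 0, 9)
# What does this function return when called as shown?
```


bsearch(arr, 98, 0, 9)
lo=0, hi=9, mid=4, arr[mid]=54
54 < 98, search right half
lo=5, hi=9, mid=7, arr[mid]=81
81 < 98, search right half
lo=8, hi=9, mid=8, arr[mid]=84
84 < 98, search right half
lo=9, hi=9, mid=9, arr[mid]=98
arr[9] == 98, found at index 9
= 9


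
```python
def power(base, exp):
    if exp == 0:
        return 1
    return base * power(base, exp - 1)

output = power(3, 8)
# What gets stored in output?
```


power(3, 8)
= 3 * power(3, 7)
= 3 * 3 * power(3, 6)
= 3 * 3 * 3 * power(3, 5)
= 3 * 3 * 3 * 3 * power(3, 4)
= 3 * 3 * 3 * 3 * 3 * power(3, 3)
= 3 * 3 * 3 * 3 * 3 * 3 * power(3, 2)
= 3 * 3 * 3 * 3 * 3 * 3 * 3 * power(3, 1)
= 3 * 3 * 3 * 3 * 3 * 3 * 3 * 3 * power(3, 0)
= 3 * 3 * 3 * 3 * 3 * 3 * 3 * 3 * 1
= 6561


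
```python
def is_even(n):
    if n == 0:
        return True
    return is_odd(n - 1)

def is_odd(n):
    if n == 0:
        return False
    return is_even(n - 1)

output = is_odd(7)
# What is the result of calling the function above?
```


is_odd(7)
= is_even(6)
= is_odd(5)
= is_even(4)
= is_odd(3)
= is_even(2)
= is_odd(1)
= is_even(0)
n == 0: return True
= True


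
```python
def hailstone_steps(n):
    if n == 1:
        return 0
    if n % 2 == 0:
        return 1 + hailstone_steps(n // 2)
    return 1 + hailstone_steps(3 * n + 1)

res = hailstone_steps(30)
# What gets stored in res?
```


hailstone_steps(30)
30 is even -> hailstone_steps(15)
15 is odd -> 3*15+1 = 46 -> hailstone_steps(46)
46 is even -> hailstone_steps(23)
23 is odd -> 3*23+1 = 70 -> hailstone_steps(70)
70 is even -> hailstone_steps(35)
35 is odd -> 3*35+1 = 106 -> hailstone_steps(106)
106 is even -> hailstone_steps(53)
53 is odd -> 3*53+1 = 160 -> hailstone_steps(160)
160 is even -> hailstone_steps(80)
80 is even -> hailstone_steps(40)
40 is even -> hailstone_steps(20)
20 is even -> hailstone_steps(10)
10 is even -> hailstone_steps(5)
5 is odd -> 3*5+1 = 16 -> hailstone_steps(16)
16 is even -> hailstone_steps(8)
8 is even -> hailstone_steps(4)
4 is even -> hailstone_steps(2)
2 is even -> hailstone_steps(1)
Reached 1 after 18 steps
= 18


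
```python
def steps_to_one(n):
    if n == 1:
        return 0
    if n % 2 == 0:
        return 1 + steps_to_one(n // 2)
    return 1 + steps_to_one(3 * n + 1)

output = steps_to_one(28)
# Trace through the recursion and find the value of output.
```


steps_to_one(28)
28 is even -> steps_to_one(14)
14 is even -> steps_to_one(7)
7 is odd -> 3*7+1 = 22 -> steps_to_one(22)
22 is even -> steps_to_one(11)
11 is odd -> 3*11+1 = 34 -> steps_to_one(34)
34 is even -> steps_to_one(17)
17 is odd -> 3*17+1 = 52 -> steps_to_one(52)
52 is even -> steps_to_one(26)
26 is even -> steps_to_one(13)
13 is odd -> 3*13+1 = 40 -> steps_to_one(40)
40 is even -> steps_to_one(20)
20 is even -> steps_to_one(10)
10 is even -> steps_to_one(5)
5 is odd -> 3*5+1 = 16 -> steps_to_one(16)
16 is even -> steps_to_one(8)
8 is even -> steps_to_one(4)
4 is even -> steps_to_one(2)
2 is even -> steps_to_one(1)
Reached 1 after 18 steps
= 18


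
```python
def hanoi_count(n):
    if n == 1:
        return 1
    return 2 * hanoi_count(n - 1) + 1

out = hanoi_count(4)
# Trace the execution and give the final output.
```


hanoi_count(4)
= 2 * hanoi_count(3) + 1
= 2 * (2 * hanoi_count(2) + 1) + 1
= 2 * (2 * (2 * hanoi_count(1) + 1) + 1) + 1
Now compute bottom-up:
hanoi_count(1) = 1
hanoi_count(2) = 2 * 1 + 1 = 3
hanoi_count(3) = 2 * 3 + 1 = 7
hanoi_count(4) = 2 * 7 + 1 = 15
= 15


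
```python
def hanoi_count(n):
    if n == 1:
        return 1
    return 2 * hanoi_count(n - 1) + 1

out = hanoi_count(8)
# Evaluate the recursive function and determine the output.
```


hanoi_count(8)
= 2 * hanoi_count(7) + 1
= 2 * (2 * hanoi_count(6) + 1) + 1
= 2 * (2 * (2 * hanoi_count(5) + 1) + 1) + 1
= 2 * (2 * (2 * (2 * hanoi_count(4) + 1) + 1) + 1) + 1
= 2 * (2 * (2 * (2 * (2 * hanoi_count(3) + 1) + 1) + 1) + 1) + 1
= 2 * (2 * (2 * (2 * (2 * (2 * hanoi_count(2) + 1) + 1) + 1) + 1) + 1) + 1
= 2 * (2 * (2 * (2 * (2 * (2 * (2 * hanoi_count(1) + 1) + 1) + 1) + 1) + 1) + 1) + 1
Now compute bottom-up:
hanoi_count(1) = 1
hanoi_count(2) = 2 * 1 + 1 = 3
hanoi_count(3) = 2 * 3 + 1 = 7
hanoi_count(4) = 2 * 7 + 1 = 15
hanoi_count(5) = 2 * 15 + 1 = 31
hanoi_count(6) = 2 * 31 + 1 = 63
hanoi_count(7) = 2 * 63 + 1 = 127
hanoi_count(8) = 2 * 127 + 1 = 255
= 255


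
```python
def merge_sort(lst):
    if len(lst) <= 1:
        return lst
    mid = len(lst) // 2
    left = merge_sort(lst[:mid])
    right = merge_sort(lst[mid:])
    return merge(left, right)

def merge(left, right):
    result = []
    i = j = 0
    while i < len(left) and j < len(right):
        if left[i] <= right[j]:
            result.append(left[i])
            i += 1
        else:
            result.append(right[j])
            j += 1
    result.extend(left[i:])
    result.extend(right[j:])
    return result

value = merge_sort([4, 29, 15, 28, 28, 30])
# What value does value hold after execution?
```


merge_sort([4, 29, 15, 28, 28, 30])
Split into [4, 29, 15] and [28, 28, 30]
Left sorted: [4, 15, 29]
Right sorted: [28, 28, 30]
Merge [4, 15, 29] and [28, 28, 30]
= [4, 15, 28, 28, 29, 30]


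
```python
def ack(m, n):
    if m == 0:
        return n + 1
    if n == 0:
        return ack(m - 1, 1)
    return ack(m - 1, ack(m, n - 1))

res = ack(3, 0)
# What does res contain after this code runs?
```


ack(3, 0)
n == 0: return ack(2, 1)
= ack(2, 1) = 5
= 5


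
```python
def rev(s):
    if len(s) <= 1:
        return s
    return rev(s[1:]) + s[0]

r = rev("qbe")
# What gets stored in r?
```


rev("qbe")
= rev("be") + "q"
= rev("e") + "b" + "q"
= "e" + "b" + "q"
= "ebq"


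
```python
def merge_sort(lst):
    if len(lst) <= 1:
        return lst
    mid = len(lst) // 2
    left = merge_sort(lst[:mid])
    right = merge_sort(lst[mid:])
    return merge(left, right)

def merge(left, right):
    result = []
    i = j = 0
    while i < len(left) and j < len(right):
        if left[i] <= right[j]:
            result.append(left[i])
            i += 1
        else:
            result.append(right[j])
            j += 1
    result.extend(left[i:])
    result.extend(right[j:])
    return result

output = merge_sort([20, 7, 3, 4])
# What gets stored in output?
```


merge_sort([20, 7, 3, 4])
Split into [20, 7] and [3, 4]
Left sorted: [7, 20]
Right sorted: [3, 4]
Merge [7, 20] and [3, 4]
= [3, 4, 7, 20]


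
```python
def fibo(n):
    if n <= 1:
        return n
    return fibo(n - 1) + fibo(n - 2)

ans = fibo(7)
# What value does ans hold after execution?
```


fibo(7)
= fibo(6) + fibo(5)
= (fibo(5) + fibo(4)) + fibo(5)
Computing bottom-up: fibo(0)=0, fibo(1)=1, fibo(2)=1, fibo(3)=2, fibo(4)=3, fibo(5)=5, fibo(6)=8, fibo(7)=13
= 13


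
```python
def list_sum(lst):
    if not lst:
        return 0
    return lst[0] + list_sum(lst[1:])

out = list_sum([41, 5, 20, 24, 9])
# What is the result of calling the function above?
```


list_sum([41, 5, 20, 24, 9])
= 41 + list_sum([5, 20, 24, 9])
= 41 + 5 + list_sum([20, 24, 9])
= 41 + 5 + 20 + list_sum([24, 9])
= 41 + 5 + 20 + 24 + list_sum([9])
= 41 + 5 + 20 + 24 + 9 + list_sum([])
= 41 + 5 + 20 + 24 + 9 + 0
= 99


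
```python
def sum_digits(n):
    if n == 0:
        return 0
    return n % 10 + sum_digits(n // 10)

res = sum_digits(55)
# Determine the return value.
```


sum_digits(55)
= 5 + sum_digits(5)
= 5 + 5 + sum_digits(0)
= 5 + 5 + 0
= 10


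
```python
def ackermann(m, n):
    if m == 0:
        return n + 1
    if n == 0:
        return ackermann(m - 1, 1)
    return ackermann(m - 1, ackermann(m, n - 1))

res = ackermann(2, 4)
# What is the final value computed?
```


ackermann(2, 4)
= ackermann(1, ackermann(2, 3))
First compute ackermann(2, 3) = 9
= ackermann(1, 9)
= 11


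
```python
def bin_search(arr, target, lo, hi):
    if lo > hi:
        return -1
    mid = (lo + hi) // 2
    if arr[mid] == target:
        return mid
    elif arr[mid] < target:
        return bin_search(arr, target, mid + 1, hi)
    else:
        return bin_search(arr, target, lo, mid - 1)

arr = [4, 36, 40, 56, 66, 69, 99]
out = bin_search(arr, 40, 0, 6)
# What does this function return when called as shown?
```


bin_search(arr, 40, 0, 6)
lo=0, hi=6, mid=3, arr[mid]=56
56 > 40, search left half
lo=0, hi=2, mid=1, arr[mid]=36
36 < 40, search right half
lo=2, hi=2, mid=2, arr[mid]=40
arr[2] == 40, found at index 2
= 2


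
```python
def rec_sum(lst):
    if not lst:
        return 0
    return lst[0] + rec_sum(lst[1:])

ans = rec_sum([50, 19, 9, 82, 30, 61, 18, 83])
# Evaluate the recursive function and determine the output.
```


rec_sum([50, 19, 9, 82, 30, 61, 18, 83])
= 50 + rec_sum([19, 9, 82, 30, 61, 18, 83])
= 50 + 19 + rec_sum([9, 82, 30, 61, 18, 83])
= 50 + 19 + 9 + rec_sum([82, 30, 61, 18, 83])
= 50 + 19 + 9 + 82 + rec_sum([30, 61, 18, 83])
= 50 + 19 + 9 + 82 + 30 + rec_sum([61, 18, 83])
= 50 + 19 + 9 + 82 + 30 + 61 + rec_sum([18, 83])
= 50 + 19 + 9 + 82 + 30 + 61 + 18 + rec_sum([83])
= 50 + 19 + 9 + 82 + 30 + 61 + 18 + 83 + rec_sum([])
= 50 + 19 + 9 + 82 + 30 + 61 + 18 + 83 + 0
= 352


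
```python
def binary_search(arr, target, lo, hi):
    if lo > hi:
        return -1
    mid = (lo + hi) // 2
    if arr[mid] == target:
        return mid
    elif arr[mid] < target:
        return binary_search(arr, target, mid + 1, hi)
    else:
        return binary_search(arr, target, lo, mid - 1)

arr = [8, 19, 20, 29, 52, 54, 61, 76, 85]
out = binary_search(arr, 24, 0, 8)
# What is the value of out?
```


binary_search(arr, 24, 0, 8)
lo=0, hi=8, mid=4, arr[mid]=52
52 > 24, search left half
lo=0, hi=3, mid=1, arr[mid]=19
19 < 24, search right half
lo=2, hi=3, mid=2, arr[mid]=20
20 < 24, search right half
lo=3, hi=3, mid=3, arr[mid]=29
29 > 24, search left half
lo > hi, target not found, return -1
= -1


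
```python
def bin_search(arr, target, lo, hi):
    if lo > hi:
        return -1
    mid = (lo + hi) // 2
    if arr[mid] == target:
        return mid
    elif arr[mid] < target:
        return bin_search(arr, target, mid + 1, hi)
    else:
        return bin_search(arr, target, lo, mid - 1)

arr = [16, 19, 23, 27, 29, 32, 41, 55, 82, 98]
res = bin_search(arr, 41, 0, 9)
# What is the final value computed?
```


bin_search(arr, 41, 0, 9)
lo=0, hi=9, mid=4, arr[mid]=29
29 < 41, search right half
lo=5, hi=9, mid=7, arr[mid]=55
55 > 41, search left half
lo=5, hi=6, mid=5, arr[mid]=32
32 < 41, search right half
lo=6, hi=6, mid=6, arr[mid]=41
arr[6] == 41, found at index 6
= 6


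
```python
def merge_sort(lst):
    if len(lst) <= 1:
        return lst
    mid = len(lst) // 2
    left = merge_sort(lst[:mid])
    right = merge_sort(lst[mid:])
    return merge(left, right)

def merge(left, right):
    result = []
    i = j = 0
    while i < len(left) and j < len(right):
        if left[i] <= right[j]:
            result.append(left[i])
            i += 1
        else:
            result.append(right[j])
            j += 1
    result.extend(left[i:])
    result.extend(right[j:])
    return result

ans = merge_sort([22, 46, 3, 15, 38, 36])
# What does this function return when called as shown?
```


merge_sort([22, 46, 3, 15, 38, 36])
Split into [22, 46, 3] and [15, 38, 36]
Left sorted: [3, 22, 46]
Right sorted: [15, 36, 38]
Merge [3, 22, 46] and [15, 36, 38]
= [3, 15, 22, 36, 38, 46]


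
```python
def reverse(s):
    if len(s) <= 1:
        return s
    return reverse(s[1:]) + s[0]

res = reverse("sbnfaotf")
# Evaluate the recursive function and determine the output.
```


reverse("sbnfaotf")
= reverse("bnfaotf") + "s"
= reverse("nfaotf") + "b" + "s"
= reverse("faotf") + "n" + "b" + "s"
= reverse("aotf") + "f" + "n" + "b" + "s"
= reverse("otf") + "a" + "f" + "n" + "b" + "s"
= reverse("tf") + "o" + "a" + "f" + "n" + "b" + "s"
= reverse("f") + "t" + "o" + "a" + "f" + "n" + "b" + "s"
= "f" + "t" + "o" + "a" + "f" + "n" + "b" + "s"
= "ftoafnbs"


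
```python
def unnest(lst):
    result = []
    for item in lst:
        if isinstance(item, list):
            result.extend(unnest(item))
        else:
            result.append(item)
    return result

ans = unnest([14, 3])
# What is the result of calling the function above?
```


unnest([14, 3])
Processing each element:
  14 is not a list -> append 14
  3 is not a list -> append 3
= [14, 3]


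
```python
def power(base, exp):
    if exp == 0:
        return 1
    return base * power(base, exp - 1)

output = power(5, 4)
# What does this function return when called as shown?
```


power(5, 4)
= 5 * power(5, 3)
= 5 * 5 * power(5, 2)
= 5 * 5 * 5 * power(5, 1)
= 5 * 5 * 5 * 5 * power(5, 0)
= 5 * 5 * 5 * 5 * 1
= 625


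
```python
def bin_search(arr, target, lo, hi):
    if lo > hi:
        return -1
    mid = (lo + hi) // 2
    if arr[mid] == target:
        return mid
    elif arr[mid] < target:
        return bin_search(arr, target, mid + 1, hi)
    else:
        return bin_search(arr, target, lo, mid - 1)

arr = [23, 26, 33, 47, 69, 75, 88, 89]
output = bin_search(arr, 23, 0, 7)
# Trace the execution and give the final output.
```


bin_search(arr, 23, 0, 7)
lo=0, hi=7, mid=3, arr[mid]=47
47 > 23, search left half
lo=0, hi=2, mid=1, arr[mid]=26
26 > 23, search left half
lo=0, hi=0, mid=0, arr[mid]=23
arr[0] == 23, found at index 0
= 0


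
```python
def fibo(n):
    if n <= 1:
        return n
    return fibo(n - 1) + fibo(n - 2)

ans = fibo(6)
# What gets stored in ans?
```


fibo(6)
= fibo(5) + fibo(4)
= (fibo(4) + fibo(3)) + fibo(4)
Computing bottom-up: fibo(0)=0, fibo(1)=1, fibo(2)=1, fibo(3)=2, fibo(4)=3, fibo(5)=5, fibo(6)=8
= 8


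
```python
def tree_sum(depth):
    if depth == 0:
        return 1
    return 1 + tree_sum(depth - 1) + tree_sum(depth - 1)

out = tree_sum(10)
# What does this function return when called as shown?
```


tree_sum(10)
= 1 + tree_sum(9) + tree_sum(9)
= 1 + 2 * tree_sum(9)
tree_sum(k) = 2^(k+1) - 1
tree_sum(0) = 1
tree_sum(1) = 3
tree_sum(2) = 7
tree_sum(3) = 15
tree_sum(4) = 31
tree_sum(10) = 2^11 - 1 = 2047


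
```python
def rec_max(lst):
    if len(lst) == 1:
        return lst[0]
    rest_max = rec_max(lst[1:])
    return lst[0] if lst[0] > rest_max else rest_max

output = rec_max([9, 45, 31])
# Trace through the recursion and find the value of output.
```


rec_max([9, 45, 31])
= compare 9 with rec_max([45, 31])
= compare 45 with rec_max([31])
Base: rec_max([31]) = 31
compare 45 with 31: max = 45
compare 9 with 45: max = 45
= 45


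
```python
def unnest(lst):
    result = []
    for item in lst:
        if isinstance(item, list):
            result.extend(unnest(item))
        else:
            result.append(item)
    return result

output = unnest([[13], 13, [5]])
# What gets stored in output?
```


unnest([[13], 13, [5]])
Processing each element:
  [13] is a list -> unnest recursively -> [13]
  13 is not a list -> append 13
  [5] is a list -> unnest recursively -> [5]
= [13, 13, 5]


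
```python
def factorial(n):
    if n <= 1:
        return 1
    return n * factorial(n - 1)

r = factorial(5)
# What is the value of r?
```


factorial(5)
= 5 * factorial(4)
= 5 * 4 * factorial(3)
= 5 * 4 * 3 * factorial(2)
= 5 * 4 * 3 * 2 * factorial(1)
= 5 * 4 * 3 * 2 * 1
= 120


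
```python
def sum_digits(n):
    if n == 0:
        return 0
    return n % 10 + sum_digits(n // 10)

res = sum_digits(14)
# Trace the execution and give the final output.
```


sum_digits(14)
= 4 + sum_digits(1)
= 4 + 1 + sum_digits(0)
= 4 + 1 + 0
= 5


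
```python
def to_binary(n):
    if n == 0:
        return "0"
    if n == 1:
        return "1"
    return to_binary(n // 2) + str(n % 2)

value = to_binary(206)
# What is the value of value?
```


to_binary(206)
= to_binary(103) + "0"
= to_binary(51) + "1" + "0"
= to_binary(25) + "1" + "1" + "0"
= to_binary(12) + "1" + "1" + "1" + "0"
= to_binary(6) + "0" + "1" + "1" + "1" + "0"
= to_binary(3) + "0" + "0" + "1" + "1" + "1" + "0"
= to_binary(1) + "1" + "0" + "0" + "1" + "1" + "1" + "0"
= "1" + "1" + "0" + "0" + "1" + "1" + "1" + "0"
= "11001110"


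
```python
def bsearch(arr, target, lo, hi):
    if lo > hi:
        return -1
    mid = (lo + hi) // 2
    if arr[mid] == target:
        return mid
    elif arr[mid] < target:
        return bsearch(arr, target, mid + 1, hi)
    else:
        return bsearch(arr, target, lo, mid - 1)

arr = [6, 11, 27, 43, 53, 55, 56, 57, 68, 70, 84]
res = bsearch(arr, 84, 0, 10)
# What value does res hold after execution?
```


bsearch(arr, 84, 0, 10)
lo=0, hi=10, mid=5, arr[mid]=55
55 < 84, search right half
lo=6, hi=10, mid=8, arr[mid]=68
68 < 84, search right half
lo=9, hi=10, mid=9, arr[mid]=70
70 < 84, search right half
lo=10, hi=10, mid=10, arr[mid]=84
arr[10] == 84, found at index 10
= 10


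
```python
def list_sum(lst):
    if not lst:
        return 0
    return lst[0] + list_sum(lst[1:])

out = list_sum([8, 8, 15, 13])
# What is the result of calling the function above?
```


list_sum([8, 8, 15, 13])
= 8 + list_sum([8, 15, 13])
= 8 + 8 + list_sum([15, 13])
= 8 + 8 + 15 + list_sum([13])
= 8 + 8 + 15 + 13 + list_sum([])
= 8 + 8 + 15 + 13 + 0
= 44


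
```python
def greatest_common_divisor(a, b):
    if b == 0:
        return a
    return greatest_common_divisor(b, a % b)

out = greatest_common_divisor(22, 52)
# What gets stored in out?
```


greatest_common_divisor(22, 52)
= greatest_common_divisor(52, 22 % 52) = greatest_common_divisor(52, 22)
= greatest_common_divisor(22, 52 % 22) = greatest_common_divisor(22, 8)
= greatest_common_divisor(8, 22 % 8) = greatest_common_divisor(8, 6)
= greatest_common_divisor(6, 8 % 6) = greatest_common_divisor(6, 2)
= greatest_common_divisor(2, 6 % 2) = greatest_common_divisor(2, 0)
b == 0, return a = 2


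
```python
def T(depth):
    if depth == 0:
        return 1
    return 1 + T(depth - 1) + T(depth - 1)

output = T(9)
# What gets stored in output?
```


T(9)
= 1 + T(8) + T(8)
= 1 + 2 * T(8)
T(k) = 2^(k+1) - 1
T(0) = 1
T(1) = 3
T(2) = 7
T(3) = 15
T(4) = 31
T(9) = 2^10 - 1 = 1023


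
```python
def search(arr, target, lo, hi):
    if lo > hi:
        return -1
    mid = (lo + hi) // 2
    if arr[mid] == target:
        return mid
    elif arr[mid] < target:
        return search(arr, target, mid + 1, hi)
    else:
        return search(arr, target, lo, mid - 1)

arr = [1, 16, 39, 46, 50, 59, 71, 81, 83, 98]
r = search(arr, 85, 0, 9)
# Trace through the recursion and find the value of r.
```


search(arr, 85, 0, 9)
lo=0, hi=9, mid=4, arr[mid]=50
50 < 85, search right half
lo=5, hi=9, mid=7, arr[mid]=81
81 < 85, search right half
lo=8, hi=9, mid=8, arr[mid]=83
83 < 85, search right half
lo=9, hi=9, mid=9, arr[mid]=98
98 > 85, search left half
lo > hi, target not found, return -1
= -1


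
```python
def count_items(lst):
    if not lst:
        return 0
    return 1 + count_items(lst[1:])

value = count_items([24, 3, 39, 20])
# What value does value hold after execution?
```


count_items([24, 3, 39, 20])
= 1 + count_items([3, 39, 20])
= 1 + 1 + count_items([39, 20])
= 1 + 1 + 1 + count_items([20])
= 1 + 1 + 1 + 1 + count_items([])
= 1 + 1 + 1 + 1 + 0
= 4


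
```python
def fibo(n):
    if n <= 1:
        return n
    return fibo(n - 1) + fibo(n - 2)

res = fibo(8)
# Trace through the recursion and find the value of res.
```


fibo(8)
= fibo(7) + fibo(6)
= (fibo(6) + fibo(5)) + fibo(6)
Computing bottom-up: fibo(0)=0, fibo(1)=1, fibo(2)=1, fibo(3)=2, fibo(4)=3, fibo(5)=5, fibo(6)=8, fibo(7)=13, fibo(8)=21
= 21


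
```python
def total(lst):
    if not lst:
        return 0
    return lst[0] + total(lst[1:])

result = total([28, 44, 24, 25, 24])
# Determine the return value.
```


total([28, 44, 24, 25, 24])
= 28 + total([44, 24, 25, 24])
= 28 + 44 + total([24, 25, 24])
= 28 + 44 + 24 + total([25, 24])
= 28 + 44 + 24 + 25 + total([24])
= 28 + 44 + 24 + 25 + 24 + total([])
= 28 + 44 + 24 + 25 + 24 + 0
= 145


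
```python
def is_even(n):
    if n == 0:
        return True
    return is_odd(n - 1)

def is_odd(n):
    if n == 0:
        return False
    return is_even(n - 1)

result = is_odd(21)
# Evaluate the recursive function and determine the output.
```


is_odd(21)
= is_even(20)
= is_odd(19)
= is_even(18)
= is_odd(17)
= is_even(16)
= is_odd(15)
= is_even(14)
= is_odd(13)
= is_even(12)
= is_odd(11)
= is_even(10)
= is_odd(9)
= is_even(8)
= is_odd(7)
= is_even(6)
= is_odd(5)
= is_even(4)
= is_odd(3)
= is_even(2)
= is_odd(1)
= is_even(0)
n == 0: return True
= True
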